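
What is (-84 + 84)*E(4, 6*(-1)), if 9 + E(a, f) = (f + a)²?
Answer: 0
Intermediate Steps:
E(a, f) = -9 + (a + f)² (E(a, f) = -9 + (f + a)² = -9 + (a + f)²)
(-84 + 84)*E(4, 6*(-1)) = (-84 + 84)*(-9 + (4 + 6*(-1))²) = 0*(-9 + (4 - 6)²) = 0*(-9 + (-2)²) = 0*(-9 + 4) = 0*(-5) = 0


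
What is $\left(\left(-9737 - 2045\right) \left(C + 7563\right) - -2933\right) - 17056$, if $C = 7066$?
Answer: $-172373001$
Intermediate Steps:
$\left(\left(-9737 - 2045\right) \left(C + 7563\right) - -2933\right) - 17056 = \left(\left(-9737 - 2045\right) \left(7066 + 7563\right) - -2933\right) - 17056 = \left(\left(-9737 - 2045\right) 14629 + 2933\right) - 17056 = \left(\left(-11782\right) 14629 + 2933\right) - 17056 = \left(-172358878 + 2933\right) - 17056 = -172355945 - 17056 = -172373001$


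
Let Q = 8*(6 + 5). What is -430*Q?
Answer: -37840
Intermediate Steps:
Q = 88 (Q = 8*11 = 88)
-430*Q = -430*88 = -37840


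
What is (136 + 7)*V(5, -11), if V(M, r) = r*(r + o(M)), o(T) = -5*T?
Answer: 56628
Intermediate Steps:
V(M, r) = r*(r - 5*M)
(136 + 7)*V(5, -11) = (136 + 7)*(-11*(-11 - 5*5)) = 143*(-11*(-11 - 25)) = 143*(-11*(-36)) = 143*396 = 56628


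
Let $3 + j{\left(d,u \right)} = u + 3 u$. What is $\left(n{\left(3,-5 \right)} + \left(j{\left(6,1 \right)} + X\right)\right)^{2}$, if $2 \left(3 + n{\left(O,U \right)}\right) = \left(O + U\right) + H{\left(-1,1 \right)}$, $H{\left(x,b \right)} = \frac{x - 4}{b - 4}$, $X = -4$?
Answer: $\frac{1369}{36} \approx 38.028$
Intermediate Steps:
$j{\left(d,u \right)} = -3 + 4 u$ ($j{\left(d,u \right)} = -3 + \left(u + 3 u\right) = -3 + 4 u$)
$H{\left(x,b \right)} = \frac{-4 + x}{-4 + b}$
$n{\left(O,U \right)} = - \frac{13}{6} + \frac{O}{2} + \frac{U}{2}$ ($n{\left(O,U \right)} = -3 + \frac{\left(O + U\right) + \frac{-4 - 1}{-4 + 1}}{2} = -3 + \frac{\left(O + U\right) + \frac{1}{-3} \left(-5\right)}{2} = -3 + \frac{\left(O + U\right) - - \frac{5}{3}}{2} = -3 + \frac{\left(O + U\right) + \frac{5}{3}}{2} = -3 + \frac{\frac{5}{3} + O + U}{2} = -3 + \left(\frac{5}{6} + \frac{O}{2} + \frac{U}{2}\right) = - \frac{13}{6} + \frac{O}{2} + \frac{U}{2}$)
$\left(n{\left(3,-5 \right)} + \left(j{\left(6,1 \right)} + X\right)\right)^{2} = \left(\left(- \frac{13}{6} + \frac{1}{2} \cdot 3 + \frac{1}{2} \left(-5\right)\right) + \left(\left(-3 + 4 \cdot 1\right) - 4\right)\right)^{2} = \left(\left(- \frac{13}{6} + \frac{3}{2} - \frac{5}{2}\right) + \left(\left(-3 + 4\right) - 4\right)\right)^{2} = \left(- \frac{19}{6} + \left(1 - 4\right)\right)^{2} = \left(- \frac{19}{6} - 3\right)^{2} = \left(- \frac{37}{6}\right)^{2} = \frac{1369}{36}$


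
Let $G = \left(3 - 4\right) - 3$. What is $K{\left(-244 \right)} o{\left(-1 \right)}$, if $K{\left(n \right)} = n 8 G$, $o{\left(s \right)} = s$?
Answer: $-7808$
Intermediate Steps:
$G = -4$ ($G = -1 - 3 = -4$)
$K{\left(n \right)} = - 32 n$ ($K{\left(n \right)} = n 8 \left(-4\right) = 8 n \left(-4\right) = - 32 n$)
$K{\left(-244 \right)} o{\left(-1 \right)} = \left(-32\right) \left(-244\right) \left(-1\right) = 7808 \left(-1\right) = -7808$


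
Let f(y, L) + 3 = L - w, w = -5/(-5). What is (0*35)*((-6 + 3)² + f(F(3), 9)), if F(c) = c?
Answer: 0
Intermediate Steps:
w = 1 (w = -5*(-⅕) = 1)
f(y, L) = -4 + L (f(y, L) = -3 + (L - 1*1) = -3 + (L - 1) = -3 + (-1 + L) = -4 + L)
(0*35)*((-6 + 3)² + f(F(3), 9)) = (0*35)*((-6 + 3)² + (-4 + 9)) = 0*((-3)² + 5) = 0*(9 + 5) = 0*14 = 0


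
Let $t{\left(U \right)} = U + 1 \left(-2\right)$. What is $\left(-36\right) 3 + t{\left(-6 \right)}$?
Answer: $-116$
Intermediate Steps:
$t{\left(U \right)} = -2 + U$ ($t{\left(U \right)} = U - 2 = -2 + U$)
$\left(-36\right) 3 + t{\left(-6 \right)} = \left(-36\right) 3 - 8 = -108 - 8 = -116$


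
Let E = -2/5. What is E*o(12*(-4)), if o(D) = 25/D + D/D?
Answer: -23/120 ≈ -0.19167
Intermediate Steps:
o(D) = 1 + 25/D (o(D) = 25/D + 1 = 1 + 25/D)
E = -⅖ (E = -2*⅕ = -⅖ ≈ -0.40000)
E*o(12*(-4)) = -2*(25 + 12*(-4))/(5*(12*(-4))) = -2*(25 - 48)/(5*(-48)) = -(-1)*(-23)/120 = -⅖*23/48 = -23/120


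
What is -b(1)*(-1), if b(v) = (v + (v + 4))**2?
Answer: 36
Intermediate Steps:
b(v) = (4 + 2*v)**2 (b(v) = (v + (4 + v))**2 = (4 + 2*v)**2)
-b(1)*(-1) = -4*(2 + 1)**2*(-1) = -4*3**2*(-1) = -4*9*(-1) = -1*36*(-1) = -36*(-1) = 36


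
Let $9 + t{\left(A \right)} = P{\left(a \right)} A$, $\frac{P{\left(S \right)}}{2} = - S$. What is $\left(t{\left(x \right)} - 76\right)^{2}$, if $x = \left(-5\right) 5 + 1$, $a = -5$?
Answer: $105625$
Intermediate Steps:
$P{\left(S \right)} = - 2 S$ ($P{\left(S \right)} = 2 \left(- S\right) = - 2 S$)
$x = -24$ ($x = -25 + 1 = -24$)
$t{\left(A \right)} = -9 + 10 A$ ($t{\left(A \right)} = -9 + \left(-2\right) \left(-5\right) A = -9 + 10 A$)
$\left(t{\left(x \right)} - 76\right)^{2} = \left(\left(-9 + 10 \left(-24\right)\right) - 76\right)^{2} = \left(\left(-9 - 240\right) - 76\right)^{2} = \left(-249 - 76\right)^{2} = \left(-325\right)^{2} = 105625$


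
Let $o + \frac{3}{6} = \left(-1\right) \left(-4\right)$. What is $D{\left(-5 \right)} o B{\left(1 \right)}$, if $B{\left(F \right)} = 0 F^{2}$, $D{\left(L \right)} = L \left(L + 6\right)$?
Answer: $0$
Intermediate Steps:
$D{\left(L \right)} = L \left(6 + L\right)$
$B{\left(F \right)} = 0$
$o = \frac{7}{2}$ ($o = - \frac{1}{2} - -4 = - \frac{1}{2} + 4 = \frac{7}{2} \approx 3.5$)
$D{\left(-5 \right)} o B{\left(1 \right)} = - 5 \left(6 - 5\right) \frac{7}{2} \cdot 0 = \left(-5\right) 1 \cdot \frac{7}{2} \cdot 0 = \left(-5\right) \frac{7}{2} \cdot 0 = \left(- \frac{35}{2}\right) 0 = 0$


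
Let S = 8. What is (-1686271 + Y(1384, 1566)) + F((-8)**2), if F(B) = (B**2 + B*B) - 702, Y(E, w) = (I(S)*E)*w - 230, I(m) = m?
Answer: 15659741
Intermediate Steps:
Y(E, w) = -230 + 8*E*w (Y(E, w) = (8*E)*w - 230 = 8*E*w - 230 = -230 + 8*E*w)
F(B) = -702 + 2*B**2 (F(B) = (B**2 + B**2) - 702 = 2*B**2 - 702 = -702 + 2*B**2)
(-1686271 + Y(1384, 1566)) + F((-8)**2) = (-1686271 + (-230 + 8*1384*1566)) + (-702 + 2*((-8)**2)**2) = (-1686271 + (-230 + 17338752)) + (-702 + 2*64**2) = (-1686271 + 17338522) + (-702 + 2*4096) = 15652251 + (-702 + 8192) = 15652251 + 7490 = 15659741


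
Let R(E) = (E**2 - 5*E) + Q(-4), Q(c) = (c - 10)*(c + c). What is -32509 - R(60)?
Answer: -35921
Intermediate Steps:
Q(c) = 2*c*(-10 + c) (Q(c) = (-10 + c)*(2*c) = 2*c*(-10 + c))
R(E) = 112 + E**2 - 5*E (R(E) = (E**2 - 5*E) + 2*(-4)*(-10 - 4) = (E**2 - 5*E) + 2*(-4)*(-14) = (E**2 - 5*E) + 112 = 112 + E**2 - 5*E)
-32509 - R(60) = -32509 - (112 + 60**2 - 5*60) = -32509 - (112 + 3600 - 300) = -32509 - 1*3412 = -32509 - 3412 = -35921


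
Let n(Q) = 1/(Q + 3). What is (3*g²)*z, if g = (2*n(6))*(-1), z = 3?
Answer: 4/9 ≈ 0.44444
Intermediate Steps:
n(Q) = 1/(3 + Q)
g = -2/9 (g = (2/(3 + 6))*(-1) = (2/9)*(-1) = -2/9 ≈ -0.22222)
(3*g²)*z = (3*(-2/9)²)*3 = (3*(4/81))*3 = (4/27)*3 = 4/9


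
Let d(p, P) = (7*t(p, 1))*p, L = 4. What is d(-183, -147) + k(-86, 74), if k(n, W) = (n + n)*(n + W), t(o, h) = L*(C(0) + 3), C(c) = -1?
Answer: -8184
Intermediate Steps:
t(o, h) = 8 (t(o, h) = 4*(-1 + 3) = 4*2 = 8)
k(n, W) = 2*n*(W + n) (k(n, W) = (2*n)*(W + n) = 2*n*(W + n))
d(p, P) = 56*p (d(p, P) = (7*8)*p = 56*p)
d(-183, -147) + k(-86, 74) = 56*(-183) + 2*(-86)*(74 - 86) = -10248 + 2*(-86)*(-12) = -10248 + 2064 = -8184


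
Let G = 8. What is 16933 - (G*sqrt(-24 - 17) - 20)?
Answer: 16953 - 8*I*sqrt(41) ≈ 16953.0 - 51.225*I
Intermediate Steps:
16933 - (G*sqrt(-24 - 17) - 20) = 16933 - (8*sqrt(-24 - 17) - 20) = 16933 - (8*sqrt(-41) - 20) = 16933 - (8*(I*sqrt(41)) - 20) = 16933 - (8*I*sqrt(41) - 20) = 16933 - (-20 + 8*I*sqrt(41)) = 16933 + (20 - 8*I*sqrt(41)) = 16953 - 8*I*sqrt(41)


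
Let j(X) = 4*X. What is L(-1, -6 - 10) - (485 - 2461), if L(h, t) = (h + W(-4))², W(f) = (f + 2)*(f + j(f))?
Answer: 3497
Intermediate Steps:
W(f) = 5*f*(2 + f) (W(f) = (f + 2)*(f + 4*f) = (2 + f)*(5*f) = 5*f*(2 + f))
L(h, t) = (40 + h)² (L(h, t) = (h + 5*(-4)*(2 - 4))² = (h + 5*(-4)*(-2))² = (h + 40)² = (40 + h)²)
L(-1, -6 - 10) - (485 - 2461) = (40 - 1)² - (485 - 2461) = 39² - 1*(-1976) = 1521 + 1976 = 3497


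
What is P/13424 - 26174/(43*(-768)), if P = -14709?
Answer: -4199695/13853568 ≈ -0.30315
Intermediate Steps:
P/13424 - 26174/(43*(-768)) = -14709/13424 - 26174/(43*(-768)) = -14709*1/13424 - 26174/(-33024) = -14709/13424 - 26174*(-1/33024) = -14709/13424 + 13087/16512 = -4199695/13853568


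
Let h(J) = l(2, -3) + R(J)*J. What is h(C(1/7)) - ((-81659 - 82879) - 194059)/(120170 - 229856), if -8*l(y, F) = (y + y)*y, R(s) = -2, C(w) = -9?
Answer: 1506065/109686 ≈ 13.731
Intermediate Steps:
l(y, F) = -y**2/4 (l(y, F) = -(y + y)*y/8 = -2*y*y/8 = -y**2/4)
h(J) = -1 - 2*J (h(J) = -1/4*2**2 - 2*J = -1/4*4 - 2*J = -1 - 2*J)
h(C(1/7)) - ((-81659 - 82879) - 194059)/(120170 - 229856) = (-1 - 2*(-9)) - ((-81659 - 82879) - 194059)/(120170 - 229856) = (-1 + 18) - (-164538 - 194059)/(-109686) = 17 - (-358597)*(-1)/109686 = 17 - 1*358597/109686 = 17 - 358597/109686 = 1506065/109686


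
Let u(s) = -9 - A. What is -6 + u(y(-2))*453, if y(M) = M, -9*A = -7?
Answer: -13306/3 ≈ -4435.3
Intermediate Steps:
A = 7/9 (A = -⅑*(-7) = 7/9 ≈ 0.77778)
u(s) = -88/9 (u(s) = -9 - 1*7/9 = -9 - 7/9 = -88/9)
-6 + u(y(-2))*453 = -6 - 88/9*453 = -6 - 13288/3 = -13306/3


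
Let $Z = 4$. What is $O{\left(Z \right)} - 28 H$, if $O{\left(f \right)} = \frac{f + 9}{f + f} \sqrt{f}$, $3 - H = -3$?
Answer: $- \frac{659}{4} \approx -164.75$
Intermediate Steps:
$H = 6$ ($H = 3 - -3 = 3 + 3 = 6$)
$O{\left(f \right)} = \frac{9 + f}{2 \sqrt{f}}$ ($O{\left(f \right)} = \frac{9 + f}{2 f} \sqrt{f} = \frac{9 + f}{2 \sqrt{f}}$)
$O{\left(Z \right)} - 28 H = \frac{9 + 4}{2 \cdot 2} - 168 = \frac{1}{2} \cdot \frac{1}{2} \cdot 13 - 168 = \frac{13}{4} - 168 = - \frac{659}{4}$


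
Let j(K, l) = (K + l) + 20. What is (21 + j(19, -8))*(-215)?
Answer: -11180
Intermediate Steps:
j(K, l) = 20 + K + l
(21 + j(19, -8))*(-215) = (21 + (20 + 19 - 8))*(-215) = (21 + 31)*(-215) = 52*(-215) = -11180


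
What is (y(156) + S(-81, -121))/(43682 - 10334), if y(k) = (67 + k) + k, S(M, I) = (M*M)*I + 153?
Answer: -793349/33348 ≈ -23.790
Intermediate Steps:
S(M, I) = 153 + I*M**2 (S(M, I) = M**2*I + 153 = I*M**2 + 153 = 153 + I*M**2)
y(k) = 67 + 2*k
(y(156) + S(-81, -121))/(43682 - 10334) = ((67 + 2*156) + (153 - 121*(-81)**2))/(43682 - 10334) = ((67 + 312) + (153 - 121*6561))/33348 = (379 + (153 - 793881))*(1/33348) = (379 - 793728)*(1/33348) = -793349*1/33348 = -793349/33348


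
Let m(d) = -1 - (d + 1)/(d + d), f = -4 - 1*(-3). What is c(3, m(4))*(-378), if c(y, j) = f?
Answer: 378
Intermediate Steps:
f = -1 (f = -4 + 3 = -1)
m(d) = -1 - (1 + d)/(2*d)
c(y, j) = -1
c(3, m(4))*(-378) = -1*(-378) = 378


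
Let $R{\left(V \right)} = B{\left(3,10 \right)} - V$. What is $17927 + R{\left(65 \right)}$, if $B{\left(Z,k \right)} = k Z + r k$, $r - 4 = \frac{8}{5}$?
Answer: $17948$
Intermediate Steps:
$r = \frac{28}{5}$ ($r = 4 + \frac{8}{5} = \frac{28}{5} \approx 5.6$)
$B{\left(Z,k \right)} = \frac{28 k}{5} + Z k$ ($B{\left(Z,k \right)} = k Z + \frac{28 k}{5} = Z k + \frac{28 k}{5} = \frac{28 k}{5} + Z k$)
$R{\left(V \right)} = 86 - V$ ($R{\left(V \right)} = \frac{1}{5} \cdot 10 \left(28 + 5 \cdot 3\right) - V = \frac{1}{5} \cdot 10 \left(28 + 15\right) - V = \frac{1}{5} \cdot 10 \cdot 43 - V = 86 - V$)
$17927 + R{\left(65 \right)} = 17927 + \left(86 - 65\right) = 17927 + 21 = 17948$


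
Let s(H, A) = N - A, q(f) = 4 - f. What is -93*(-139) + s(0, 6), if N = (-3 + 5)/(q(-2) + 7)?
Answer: 167975/13 ≈ 12921.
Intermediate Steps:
N = 2/13 (N = (-3 + 5)/((4 - 1*(-2)) + 7) = 2/((4 + 2) + 7) = 2/(6 + 7) = 2/13 ≈ 0.15385)
s(H, A) = 2/13 - A
-93*(-139) + s(0, 6) = -93*(-139) + (2/13 - 1*6) = 12927 + (2/13 - 6) = 12927 - 76/13 = 167975/13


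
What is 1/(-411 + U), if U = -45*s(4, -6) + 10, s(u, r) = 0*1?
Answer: -1/401 ≈ -0.0024938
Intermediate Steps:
s(u, r) = 0
U = 10 (U = -45*0 + 10 = 0 + 10 = 10)
1/(-411 + U) = 1/(-411 + 10) = 1/(-401) = -1/401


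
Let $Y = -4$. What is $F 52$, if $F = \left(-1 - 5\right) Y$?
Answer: $1248$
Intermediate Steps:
$F = 24$ ($F = \left(-1 - 5\right) \left(-4\right) = \left(-6\right) \left(-4\right) = 24$)
$F 52 = 24 \cdot 52 = 1248$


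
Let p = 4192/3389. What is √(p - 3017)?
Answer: I*√34637006769/3389 ≈ 54.916*I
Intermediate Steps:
p = 4192/3389 (p = 4192*(1/3389) = 4192/3389 ≈ 1.2369)
√(p - 3017) = √(4192/3389 - 3017) = √(-10220421/3389) = I*√34637006769/3389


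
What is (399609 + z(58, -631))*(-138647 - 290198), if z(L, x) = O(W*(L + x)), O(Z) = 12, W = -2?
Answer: -171375467745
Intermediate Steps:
z(L, x) = 12
(399609 + z(58, -631))*(-138647 - 290198) = (399609 + 12)*(-138647 - 290198) = 399621*(-428845) = -171375467745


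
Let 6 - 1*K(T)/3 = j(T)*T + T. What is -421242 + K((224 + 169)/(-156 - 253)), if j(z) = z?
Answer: -70462753080/167281 ≈ -4.2122e+5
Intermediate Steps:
K(T) = 18 - 3*T - 3*T² (K(T) = 18 - 3*(T*T + T) = 18 - 3*(T² + T) = 18 - 3*(T + T²) = 18 + (-3*T - 3*T²) = 18 - 3*T - 3*T²)
-421242 + K((224 + 169)/(-156 - 253)) = -421242 + (18 - 3*(224 + 169)/(-156 - 253) - 3*(224 + 169)²/(-156 - 253)²) = -421242 + (18 - 1179/(-409) - 3*(393/(-409))²) = -421242 + (18 - 1179*(-1)/409 - 3*(393*(-1/409))²) = -421242 + (18 - 3*(-393/409) - 3*(-393/409)²) = -421242 + (18 + 1179/409 - 3*154449/167281) = -421242 + (18 + 1179/409 - 463347/167281) = -421242 + 3029922/167281 = -70462753080/167281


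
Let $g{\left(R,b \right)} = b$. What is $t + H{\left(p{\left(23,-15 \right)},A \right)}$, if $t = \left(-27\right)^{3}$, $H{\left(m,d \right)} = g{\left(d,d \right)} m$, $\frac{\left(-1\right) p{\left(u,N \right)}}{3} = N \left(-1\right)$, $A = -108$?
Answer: $-14823$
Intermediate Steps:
$p{\left(u,N \right)} = 3 N$ ($p{\left(u,N \right)} = - 3 N \left(-1\right) = - 3 \left(- N\right) = 3 N$)
$H{\left(m,d \right)} = d m$
$t = -19683$
$t + H{\left(p{\left(23,-15 \right)},A \right)} = -19683 - 108 \cdot 3 \left(-15\right) = -19683 - -4860 = -19683 + 4860 = -14823$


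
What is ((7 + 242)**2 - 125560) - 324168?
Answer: -387727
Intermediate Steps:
((7 + 242)**2 - 125560) - 324168 = (249**2 - 125560) - 324168 = (62001 - 125560) - 324168 = -63559 - 324168 = -387727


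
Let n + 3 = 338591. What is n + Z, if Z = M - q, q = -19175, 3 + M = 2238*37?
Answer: 440566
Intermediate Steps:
M = 82803 (M = -3 + 2238*37 = -3 + 82806 = 82803)
Z = 101978 (Z = 82803 - 1*(-19175) = 82803 + 19175 = 101978)
n = 338588 (n = -3 + 338591 = 338588)
n + Z = 338588 + 101978 = 440566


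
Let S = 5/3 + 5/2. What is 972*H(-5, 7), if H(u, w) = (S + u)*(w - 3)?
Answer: -3240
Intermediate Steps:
S = 25/6 (S = 5*(⅓) + 5*(½) = 5/3 + 5/2 = 25/6 ≈ 4.1667)
H(u, w) = (-3 + w)*(25/6 + u) (H(u, w) = (25/6 + u)*(w - 3) = (25/6 + u)*(-3 + w) = (-3 + w)*(25/6 + u))
972*H(-5, 7) = 972*(-25/2 - 3*(-5) + (25/6)*7 - 5*7) = 972*(-25/2 + 15 + 175/6 - 35) = 972*(-10/3) = -3240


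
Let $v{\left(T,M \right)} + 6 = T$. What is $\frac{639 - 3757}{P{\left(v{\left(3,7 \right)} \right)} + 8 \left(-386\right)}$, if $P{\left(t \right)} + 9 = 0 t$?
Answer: $\frac{3118}{3097} \approx 1.0068$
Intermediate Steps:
$v{\left(T,M \right)} = -6 + T$
$P{\left(t \right)} = -9$ ($P{\left(t \right)} = -9 + 0 t = -9 + 0 = -9$)
$\frac{639 - 3757}{P{\left(v{\left(3,7 \right)} \right)} + 8 \left(-386\right)} = \frac{639 - 3757}{-9 + 8 \left(-386\right)} = - \frac{3118}{-9 - 3088} = - \frac{3118}{-3097} = \left(-3118\right) \left(- \frac{1}{3097}\right) = \frac{3118}{3097}$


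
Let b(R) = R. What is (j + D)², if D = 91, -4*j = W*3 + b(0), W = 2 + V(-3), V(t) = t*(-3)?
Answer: 109561/16 ≈ 6847.6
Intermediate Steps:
V(t) = -3*t
W = 11 (W = 2 - 3*(-3) = 2 + 9 = 11)
j = -33/4 (j = -(11*3 + 0)/4 = -(33 + 0)/4 = -¼*33 = -33/4 ≈ -8.2500)
(j + D)² = (-33/4 + 91)² = (331/4)² = 109561/16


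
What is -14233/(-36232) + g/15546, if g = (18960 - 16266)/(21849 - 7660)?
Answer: 74753428005/190288906024 ≈ 0.39284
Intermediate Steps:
g = 2694/14189 ≈ 0.18987
-14233/(-36232) + g/15546 = -14233/(-36232) + (2694/14189)/15546 = -14233*(-1/36232) + (2694/14189)*(1/15546) = 14233/36232 + 449/36763699 = 74753428005/190288906024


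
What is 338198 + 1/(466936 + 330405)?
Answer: 269659131519/797341 ≈ 3.3820e+5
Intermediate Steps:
338198 + 1/(466936 + 330405) = 338198 + 1/797341 = 269659131519/797341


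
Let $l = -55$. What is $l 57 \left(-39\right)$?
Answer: $122265$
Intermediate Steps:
$l 57 \left(-39\right) = \left(-55\right) 57 \left(-39\right) = \left(-3135\right) \left(-39\right) = 122265$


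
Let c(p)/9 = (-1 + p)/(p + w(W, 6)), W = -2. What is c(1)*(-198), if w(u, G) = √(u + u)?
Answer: 0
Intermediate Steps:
w(u, G) = √2*√u (w(u, G) = √(2*u) = √2*√u)
c(p) = 9*(-1 + p)/(p + 2*I) (c(p) = 9*((-1 + p)/(p + √2*√(-2))) = 9*((-1 + p)/(p + √2*(I*√2))) = 9*((-1 + p)/(p + 2*I)) = 9*(-1 + p)/(p + 2*I))
c(1)*(-198) = (9*(-1 + 1)/(1 + 2*I))*(-198) = (9*((1 - 2*I)/5)*0)*(-198) = 0*(-198) = 0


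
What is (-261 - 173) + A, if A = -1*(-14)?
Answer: -420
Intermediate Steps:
A = 14
(-261 - 173) + A = (-261 - 173) + 14 = -434 + 14 = -420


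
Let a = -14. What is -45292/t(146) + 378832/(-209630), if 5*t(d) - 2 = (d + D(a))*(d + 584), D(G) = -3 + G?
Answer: -799501701/189819965 ≈ -4.2119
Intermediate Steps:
t(d) = ⅖ + (-17 + d)*(584 + d)/5 (t(d) = ⅖ + ((d + (-3 - 14))*(d + 584))/5 = ⅖ + ((d - 17)*(584 + d))/5 = ⅖ + ((-17 + d)*(584 + d))/5 = ⅖ + (-17 + d)*(584 + d)/5)
-45292/t(146) + 378832/(-209630) = -45292/(-9926/5 + (⅕)*146² + (567/5)*146) + 378832/(-209630) = -45292/(-9926/5 + (⅕)*21316 + 82782/5) + 378832*(-1/209630) = -45292/(-9926/5 + 21316/5 + 82782/5) - 189416/104815 = -45292/94172/5 - 189416/104815 = -45292*5/94172 - 189416/104815 = -4355/1811 - 189416/104815 = -799501701/189819965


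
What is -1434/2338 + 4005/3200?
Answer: 477489/748160 ≈ 0.63822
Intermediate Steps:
-1434/2338 + 4005/3200 = -1434*1/2338 + 4005*(1/3200) = -717/1169 + 801/640 = 477489/748160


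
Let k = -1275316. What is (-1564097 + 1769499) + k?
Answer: -1069914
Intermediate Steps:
(-1564097 + 1769499) + k = (-1564097 + 1769499) - 1275316 = 205402 - 1275316 = -1069914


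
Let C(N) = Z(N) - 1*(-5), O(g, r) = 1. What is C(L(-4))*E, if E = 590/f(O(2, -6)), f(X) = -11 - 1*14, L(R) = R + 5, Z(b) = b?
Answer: -708/5 ≈ -141.60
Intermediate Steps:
L(R) = 5 + R
C(N) = 5 + N (C(N) = N - 1*(-5) = N + 5 = 5 + N)
f(X) = -25 (f(X) = -11 - 14 = -25)
E = -118/5 (E = 590/(-25) = 590*(-1/25) = -118/5 ≈ -23.600)
C(L(-4))*E = (5 + (5 - 4))*(-118/5) = (5 + 1)*(-118/5) = 6*(-118/5) = -708/5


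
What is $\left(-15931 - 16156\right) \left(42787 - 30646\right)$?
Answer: $-389568267$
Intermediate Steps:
$\left(-15931 - 16156\right) \left(42787 - 30646\right) = \left(-32087\right) 12141 = -389568267$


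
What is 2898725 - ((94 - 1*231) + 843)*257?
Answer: 2717283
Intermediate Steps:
2898725 - ((94 - 1*231) + 843)*257 = 2898725 - ((94 - 231) + 843)*257 = 2898725 - (-137 + 843)*257 = 2898725 - 706*257 = 2898725 - 1*181442 = 2898725 - 181442 = 2717283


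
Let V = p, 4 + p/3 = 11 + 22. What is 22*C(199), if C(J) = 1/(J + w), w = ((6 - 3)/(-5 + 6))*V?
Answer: 11/230 ≈ 0.047826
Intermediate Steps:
p = 87 (p = -12 + 3*(11 + 22) = -12 + 3*33 = -12 + 99 = 87)
V = 87
w = 261 (w = ((6 - 3)/(-5 + 6))*87 = (3/1)*87 = (3*1)*87 = 3*87 = 261)
C(J) = 1/(261 + J) (C(J) = 1/(J + 261) = 1/(261 + J))
22*C(199) = 22/(261 + 199) = 22/460 = 22*(1/460) = 11/230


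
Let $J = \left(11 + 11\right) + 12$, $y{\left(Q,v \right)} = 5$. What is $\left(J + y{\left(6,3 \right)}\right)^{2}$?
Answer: $1521$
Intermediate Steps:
$J = 34$ ($J = 22 + 12 = 34$)
$\left(J + y{\left(6,3 \right)}\right)^{2} = \left(34 + 5\right)^{2} = 39^{2} = 1521$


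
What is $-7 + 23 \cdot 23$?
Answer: $522$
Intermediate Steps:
$-7 + 23 \cdot 23 = -7 + 529 = 522$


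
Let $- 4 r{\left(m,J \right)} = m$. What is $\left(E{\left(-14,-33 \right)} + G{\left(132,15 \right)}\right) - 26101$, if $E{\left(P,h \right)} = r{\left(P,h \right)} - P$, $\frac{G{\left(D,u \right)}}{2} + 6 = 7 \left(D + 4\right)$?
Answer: $- \frac{48383}{2} \approx -24192.0$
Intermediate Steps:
$r{\left(m,J \right)} = - \frac{m}{4}$
$G{\left(D,u \right)} = 44 + 14 D$ ($G{\left(D,u \right)} = -12 + 2 \cdot 7 \left(D + 4\right) = -12 + 2 \cdot 7 \left(4 + D\right) = -12 + 2 \left(28 + 7 D\right) = -12 + \left(56 + 14 D\right) = 44 + 14 D$)
$E{\left(P,h \right)} = - \frac{5 P}{4}$ ($E{\left(P,h \right)} = - \frac{P}{4} - P = - \frac{5 P}{4}$)
$\left(E{\left(-14,-33 \right)} + G{\left(132,15 \right)}\right) - 26101 = \left(\left(- \frac{5}{4}\right) \left(-14\right) + \left(44 + 14 \cdot 132\right)\right) - 26101 = \left(\frac{35}{2} + \left(44 + 1848\right)\right) - 26101 = \left(\frac{35}{2} + 1892\right) - 26101 = \frac{3819}{2} - 26101 = - \frac{48383}{2}$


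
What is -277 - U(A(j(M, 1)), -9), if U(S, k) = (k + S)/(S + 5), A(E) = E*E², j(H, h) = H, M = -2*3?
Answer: -58672/211 ≈ -278.07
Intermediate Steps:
M = -6
A(E) = E³
U(S, k) = (S + k)/(5 + S)
-277 - U(A(j(M, 1)), -9) = -277 - ((-6)³ - 9)/(5 + (-6)³) = -277 - (-216 - 9)/(5 - 216) = -277 - (-225)/(-211) = -277 - (-1)*(-225)/211 = -277 - 1*225/211 = -277 - 225/211 = -58672/211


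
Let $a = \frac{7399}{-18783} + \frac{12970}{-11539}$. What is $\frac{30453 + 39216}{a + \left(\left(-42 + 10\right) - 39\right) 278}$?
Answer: $- \frac{15099852630753}{4278284628877} \approx -3.5294$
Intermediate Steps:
$a = - \frac{328992571}{216737037}$ ($a = 7399 \left(- \frac{1}{18783}\right) + 12970 \left(- \frac{1}{11539}\right) = - \frac{7399}{18783} - \frac{12970}{11539} = - \frac{328992571}{216737037} \approx -1.5179$)
$\frac{30453 + 39216}{a + \left(\left(-42 + 10\right) - 39\right) 278} = \frac{30453 + 39216}{- \frac{328992571}{216737037} + \left(\left(-42 + 10\right) - 39\right) 278} = \frac{69669}{- \frac{328992571}{216737037} + \left(-32 - 39\right) 278} = \frac{69669}{- \frac{328992571}{216737037} - 19738} = \frac{69669}{- \frac{4278284628877}{216737037}} = 69669 \left(- \frac{216737037}{4278284628877}\right) = - \frac{15099852630753}{4278284628877}$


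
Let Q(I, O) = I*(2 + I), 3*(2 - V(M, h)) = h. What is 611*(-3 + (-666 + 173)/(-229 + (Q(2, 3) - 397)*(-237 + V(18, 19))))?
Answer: -515883186/280949 ≈ -1836.2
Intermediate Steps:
V(M, h) = 2 - h/3
611*(-3 + (-666 + 173)/(-229 + (Q(2, 3) - 397)*(-237 + V(18, 19)))) = 611*(-3 + (-666 + 173)/(-229 + (2*(2 + 2) - 397)*(-237 + (2 - ⅓*19)))) = 611*(-3 - 493/(-229 + (2*4 - 397)*(-237 + (2 - 19/3)))) = 611*(-3 - 493/(-229 + (8 - 397)*(-237 - 13/3))) = 611*(-3 - 493/(-229 - 389*(-724/3))) = 611*(-3 - 493/(-229 + 281636/3)) = 611*(-3 - 493/280949/3) = 611*(-3 - 493*3/280949) = 611*(-3 - 1479/280949) = 611*(-844326/280949) = -515883186/280949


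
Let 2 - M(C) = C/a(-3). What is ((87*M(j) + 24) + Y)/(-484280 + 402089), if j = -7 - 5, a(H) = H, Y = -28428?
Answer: 9526/27397 ≈ 0.34770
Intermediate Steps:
j = -12
M(C) = 2 + C/3 (M(C) = 2 - C/(-3) = 2 - C*(-1)/3 = 2 - (-1)*C/3 = 2 + C/3)
((87*M(j) + 24) + Y)/(-484280 + 402089) = ((87*(2 + (⅓)*(-12)) + 24) - 28428)/(-484280 + 402089) = ((87*(2 - 4) + 24) - 28428)/(-82191) = ((87*(-2) + 24) - 28428)*(-1/82191) = ((-174 + 24) - 28428)*(-1/82191) = (-150 - 28428)*(-1/82191) = -28578*(-1/82191) = 9526/27397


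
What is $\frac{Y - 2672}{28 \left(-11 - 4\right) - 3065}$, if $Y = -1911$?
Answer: $\frac{4583}{3485} \approx 1.3151$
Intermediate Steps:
$\frac{Y - 2672}{28 \left(-11 - 4\right) - 3065} = \frac{-1911 - 2672}{28 \left(-11 - 4\right) - 3065} = - \frac{4583}{28 \left(-15\right) - 3065} = - \frac{4583}{-420 - 3065} = - \frac{4583}{-3485} = \left(-4583\right) \left(- \frac{1}{3485}\right) = \frac{4583}{3485}$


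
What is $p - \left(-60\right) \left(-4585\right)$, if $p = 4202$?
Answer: $-270898$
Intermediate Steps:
$p - \left(-60\right) \left(-4585\right) = 4202 - \left(-60\right) \left(-4585\right) = 4202 - 275100 = -270898$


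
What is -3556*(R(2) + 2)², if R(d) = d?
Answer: -56896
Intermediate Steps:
-3556*(R(2) + 2)² = -3556*(2 + 2)² = -3556*4² = -3556*16 = -56896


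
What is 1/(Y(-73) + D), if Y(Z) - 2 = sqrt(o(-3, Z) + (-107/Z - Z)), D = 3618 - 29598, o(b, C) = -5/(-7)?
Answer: -13274758/344851624907 - sqrt(19631087)/344851624907 ≈ -3.8507e-5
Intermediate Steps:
o(b, C) = 5/7 (o(b, C) = -5*(-1/7) = 5/7)
D = -25980
Y(Z) = 2 + sqrt(5/7 - Z - 107/Z) (Y(Z) = 2 + sqrt(5/7 + (-107/Z - Z)) = 2 + sqrt(5/7 + (-Z - 107/Z)) = 2 + sqrt(5/7 - Z - 107/Z))
1/(Y(-73) + D) = 1/((2 + sqrt(35 - 5243/(-73) - 49*(-73))/7) - 25980) = 1/((2 + sqrt(35 - 5243*(-1/73) + 3577)/7) - 25980) = 1/((2 + sqrt(35 + 5243/73 + 3577)/7) - 25980) = 1/((2 + sqrt(268919/73)/7) - 25980) = 1/((2 + (sqrt(19631087)/73)/7) - 25980) = 1/((2 + sqrt(19631087)/511) - 25980) = 1/(-25978 + sqrt(19631087)/511)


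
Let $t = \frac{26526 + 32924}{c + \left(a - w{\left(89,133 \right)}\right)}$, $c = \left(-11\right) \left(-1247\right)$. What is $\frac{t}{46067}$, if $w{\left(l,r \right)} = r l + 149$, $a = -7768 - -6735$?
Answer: $\frac{29725}{16077383} \approx 0.0018489$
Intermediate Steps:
$a = -1033$ ($a = -7768 + 6735 = -1033$)
$w{\left(l,r \right)} = 149 + l r$ ($w{\left(l,r \right)} = l r + 149 = 149 + l r$)
$c = 13717$
$t = \frac{29725}{349}$ ($t = \frac{26526 + 32924}{13717 - \left(1182 + 11837\right)} = \frac{59450}{13717 - 13019} = \frac{59450}{698} = 59450 \cdot \frac{1}{698} = \frac{29725}{349} \approx 85.172$)
$\frac{t}{46067} = \frac{29725}{349 \cdot 46067} = \frac{29725}{349} \cdot \frac{1}{46067} = \frac{29725}{16077383}$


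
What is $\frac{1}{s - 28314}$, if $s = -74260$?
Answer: $- \frac{1}{102574} \approx -9.7491 \cdot 10^{-6}$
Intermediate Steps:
$\frac{1}{s - 28314} = \frac{1}{-74260 - 28314} = \frac{1}{-102574} = - \frac{1}{102574}$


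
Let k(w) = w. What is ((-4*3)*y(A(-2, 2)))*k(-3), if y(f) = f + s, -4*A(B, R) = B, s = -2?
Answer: -54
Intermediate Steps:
A(B, R) = -B/4
y(f) = -2 + f (y(f) = f - 2 = -2 + f)
((-4*3)*y(A(-2, 2)))*k(-3) = ((-4*3)*(-2 - ¼*(-2)))*(-3) = -12*(-2 + ½)*(-3) = -12*(-3/2)*(-3) = 18*(-3) = -54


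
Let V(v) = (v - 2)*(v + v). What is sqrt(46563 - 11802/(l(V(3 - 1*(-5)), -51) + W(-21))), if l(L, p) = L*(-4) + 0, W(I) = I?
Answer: sqrt(94349085)/45 ≈ 215.85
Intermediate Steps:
V(v) = 2*v*(-2 + v) (V(v) = (-2 + v)*(2*v) = 2*v*(-2 + v))
l(L, p) = -4*L (l(L, p) = -4*L + 0 = -4*L)
sqrt(46563 - 11802/(l(V(3 - 1*(-5)), -51) + W(-21))) = sqrt(46563 - 11802/(-8*(3 - 1*(-5))*(-2 + (3 - 1*(-5))) - 21)) = sqrt(46563 - 11802/(-8*(3 + 5)*(-2 + (3 + 5)) - 21)) = sqrt(46563 - 11802/(-8*8*(-2 + 8) - 21)) = sqrt(46563 - 11802/(-8*8*6 - 21)) = sqrt(46563 - 11802/(-4*96 - 21)) = sqrt(46563 - 11802/(-384 - 21)) = sqrt(46563 - 11802/(-405)) = sqrt(46563 - 11802*(-1/405)) = sqrt(46563 + 3934/135) = sqrt(6289939/135) = sqrt(94349085)/45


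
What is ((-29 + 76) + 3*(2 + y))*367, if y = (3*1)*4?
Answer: 32663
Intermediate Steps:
y = 12 (y = 3*4 = 12)
((-29 + 76) + 3*(2 + y))*367 = ((-29 + 76) + 3*(2 + 12))*367 = (47 + 3*14)*367 = (47 + 42)*367 = 89*367 = 32663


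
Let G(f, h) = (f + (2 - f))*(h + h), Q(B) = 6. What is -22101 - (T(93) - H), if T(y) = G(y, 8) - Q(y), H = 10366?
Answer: -11761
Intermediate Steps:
G(f, h) = 4*h (G(f, h) = 2*(2*h) = 4*h)
T(y) = 26 (T(y) = 4*8 - 1*6 = 32 - 6 = 26)
-22101 - (T(93) - H) = -22101 - (26 - 1*10366) = -22101 - (26 - 10366) = -22101 - 1*(-10340) = -22101 + 10340 = -11761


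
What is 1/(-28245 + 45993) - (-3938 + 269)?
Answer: 65117413/17748 ≈ 3669.0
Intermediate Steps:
1/(-28245 + 45993) - (-3938 + 269) = 1/17748 - 1*(-3669) = 1/17748 + 3669 = 65117413/17748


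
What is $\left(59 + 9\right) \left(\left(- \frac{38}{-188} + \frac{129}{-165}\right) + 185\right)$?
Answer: $\frac{32417402}{2585} \approx 12541.0$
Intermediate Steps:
$\left(59 + 9\right) \left(\left(- \frac{38}{-188} + \frac{129}{-165}\right) + 185\right) = 68 \left(\left(\left(-38\right) \left(- \frac{1}{188}\right) + 129 \left(- \frac{1}{165}\right)\right) + 185\right) = 68 \left(\left(\frac{19}{94} - \frac{43}{55}\right) + 185\right) = 68 \left(- \frac{2997}{5170} + 185\right) = 68 \cdot \frac{953453}{5170} = \frac{32417402}{2585}$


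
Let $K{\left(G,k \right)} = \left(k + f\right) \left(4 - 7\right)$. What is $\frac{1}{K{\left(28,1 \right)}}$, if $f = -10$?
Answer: $\frac{1}{27} \approx 0.037037$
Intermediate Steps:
$K{\left(G,k \right)} = 30 - 3 k$ ($K{\left(G,k \right)} = \left(k - 10\right) \left(4 - 7\right) = \left(-10 + k\right) \left(-3\right) = 30 - 3 k$)
$\frac{1}{K{\left(28,1 \right)}} = \frac{1}{30 - 3} = \frac{1}{27}$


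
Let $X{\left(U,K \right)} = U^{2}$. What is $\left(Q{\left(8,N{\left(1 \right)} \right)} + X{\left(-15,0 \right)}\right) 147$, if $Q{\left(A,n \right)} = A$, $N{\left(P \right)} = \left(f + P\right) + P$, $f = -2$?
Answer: $34251$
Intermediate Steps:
$N{\left(P \right)} = -2 + 2 P$ ($N{\left(P \right)} = \left(-2 + P\right) + P = -2 + 2 P$)
$\left(Q{\left(8,N{\left(1 \right)} \right)} + X{\left(-15,0 \right)}\right) 147 = \left(8 + \left(-15\right)^{2}\right) 147 = \left(8 + 225\right) 147 = 233 \cdot 147 = 34251$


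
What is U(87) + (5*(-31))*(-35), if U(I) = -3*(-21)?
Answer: 5488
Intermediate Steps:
U(I) = 63
U(87) + (5*(-31))*(-35) = 63 + (5*(-31))*(-35) = 63 - 155*(-35) = 63 + 5425 = 5488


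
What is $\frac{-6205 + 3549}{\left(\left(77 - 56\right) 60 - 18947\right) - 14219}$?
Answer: $\frac{1328}{15953} \approx 0.083245$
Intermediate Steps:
$\frac{-6205 + 3549}{\left(\left(77 - 56\right) 60 - 18947\right) - 14219} = - \frac{2656}{\left(21 \cdot 60 - 18947\right) - 14219} = - \frac{2656}{\left(1260 - 18947\right) - 14219} = - \frac{2656}{-17687 - 14219} = - \frac{2656}{-31906} = \left(-2656\right) \left(- \frac{1}{31906}\right) = \frac{1328}{15953}$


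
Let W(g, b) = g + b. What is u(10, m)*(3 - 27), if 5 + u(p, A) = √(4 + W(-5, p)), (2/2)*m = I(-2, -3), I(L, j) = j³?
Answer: 48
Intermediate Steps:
W(g, b) = b + g
m = -27 (m = (-3)³ = -27)
u(p, A) = -5 + √(-1 + p) (u(p, A) = -5 + √(4 + (p - 5)) = -5 + √(4 + (-5 + p)) = -5 + √(-1 + p))
u(10, m)*(3 - 27) = (-5 + √(-1 + 10))*(3 - 27) = (-5 + √9)*(-24) = (-5 + 3)*(-24) = -2*(-24) = 48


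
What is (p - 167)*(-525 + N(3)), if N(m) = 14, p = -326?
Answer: 251923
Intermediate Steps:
(p - 167)*(-525 + N(3)) = (-326 - 167)*(-525 + 14) = -493*(-511) = 251923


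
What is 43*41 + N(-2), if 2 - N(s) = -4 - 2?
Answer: 1771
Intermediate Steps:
N(s) = 8 (N(s) = 2 - (-4 - 2) = 2 - 1*(-6) = 2 + 6 = 8)
43*41 + N(-2) = 43*41 + 8 = 1763 + 8 = 1771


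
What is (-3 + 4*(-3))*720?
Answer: -10800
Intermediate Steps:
(-3 + 4*(-3))*720 = (-3 - 12)*720 = -15*720 = -10800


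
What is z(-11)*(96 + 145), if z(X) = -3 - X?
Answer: 1928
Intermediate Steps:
z(-11)*(96 + 145) = (-3 - 1*(-11))*(96 + 145) = (-3 + 11)*241 = 8*241 = 1928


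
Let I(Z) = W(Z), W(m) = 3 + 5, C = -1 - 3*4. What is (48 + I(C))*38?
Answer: 2128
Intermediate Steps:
C = -13 (C = -1 - 12 = -13)
W(m) = 8
I(Z) = 8
(48 + I(C))*38 = (48 + 8)*38 = 56*38 = 2128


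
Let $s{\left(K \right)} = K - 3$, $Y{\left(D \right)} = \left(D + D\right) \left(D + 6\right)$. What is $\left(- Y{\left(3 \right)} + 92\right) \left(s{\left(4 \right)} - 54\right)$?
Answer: $-2014$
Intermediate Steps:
$Y{\left(D \right)} = 2 D \left(6 + D\right)$
$s{\left(K \right)} = -3 + K$ ($s{\left(K \right)} = K - 3 = -3 + K$)
$\left(- Y{\left(3 \right)} + 92\right) \left(s{\left(4 \right)} - 54\right) = \left(- 2 \cdot 3 \left(6 + 3\right) + 92\right) \left(\left(-3 + 4\right) - 54\right) = \left(- 2 \cdot 3 \cdot 9 + 92\right) \left(1 - 54\right) = \left(\left(-1\right) 54 + 92\right) \left(-53\right) = \left(-54 + 92\right) \left(-53\right) = 38 \left(-53\right) = -2014$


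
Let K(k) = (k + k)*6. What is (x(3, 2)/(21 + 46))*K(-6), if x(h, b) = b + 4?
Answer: -432/67 ≈ -6.4478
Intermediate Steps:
x(h, b) = 4 + b
K(k) = 12*k (K(k) = (2*k)*6 = 12*k)
(x(3, 2)/(21 + 46))*K(-6) = ((4 + 2)/(21 + 46))*(12*(-6)) = (6/67)*(-72) = -432/67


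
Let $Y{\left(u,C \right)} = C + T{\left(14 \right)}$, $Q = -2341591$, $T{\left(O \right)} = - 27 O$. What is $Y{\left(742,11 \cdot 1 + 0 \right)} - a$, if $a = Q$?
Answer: $2341224$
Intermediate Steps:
$Y{\left(u,C \right)} = -378 + C$ ($Y{\left(u,C \right)} = C - 378 = -378 + C$)
$a = -2341591$
$Y{\left(742,11 \cdot 1 + 0 \right)} - a = \left(-378 + \left(11 \cdot 1 + 0\right)\right) - -2341591 = \left(-378 + \left(11 + 0\right)\right) + 2341591 = \left(-378 + 11\right) + 2341591 = -367 + 2341591 = 2341224$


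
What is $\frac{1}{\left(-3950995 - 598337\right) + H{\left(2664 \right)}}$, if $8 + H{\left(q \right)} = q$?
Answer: $- \frac{1}{4546676} \approx -2.1994 \cdot 10^{-7}$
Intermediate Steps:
$H{\left(q \right)} = -8 + q$
$\frac{1}{\left(-3950995 - 598337\right) + H{\left(2664 \right)}} = \frac{1}{\left(-3950995 - 598337\right) + \left(-8 + 2664\right)} = \frac{1}{\left(-3950995 - 598337\right) + 2656} = \frac{1}{-4549332 + 2656} = \frac{1}{-4546676} = - \frac{1}{4546676}$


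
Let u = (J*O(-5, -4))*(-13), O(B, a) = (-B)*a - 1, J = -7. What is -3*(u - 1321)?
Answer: 9696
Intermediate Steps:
O(B, a) = -1 - B*a (O(B, a) = -B*a - 1 = -1 - B*a)
u = -1911 (u = -7*(-1 - 1*(-5)*(-4))*(-13) = -7*(-1 - 20)*(-13) = -7*(-21)*(-13) = 147*(-13) = -1911)
-3*(u - 1321) = -3*(-1911 - 1321) = -3*(-3232) = 9696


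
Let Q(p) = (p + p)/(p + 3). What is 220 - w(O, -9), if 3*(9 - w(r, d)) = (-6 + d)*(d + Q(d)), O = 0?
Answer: 241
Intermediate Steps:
Q(p) = 2*p/(3 + p) (Q(p) = (2*p)/(3 + p) = 2*p/(3 + p))
w(r, d) = 9 - (-6 + d)*(d + 2*d/(3 + d))/3
220 - w(O, -9) = 220 - (81 + (-9)² - 1*(-9)³ + 57*(-9))/(3*(3 - 9)) = 220 - (81 + 81 - 1*(-729) - 513)/(3*(-6)) = 220 - (-1)*(81 + 81 + 729 - 513)/(3*6) = 220 - (-1)*378/(3*6) = 220 - 1*(-21) = 220 + 21 = 241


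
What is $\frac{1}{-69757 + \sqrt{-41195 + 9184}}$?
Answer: $- \frac{69757}{4866071060} - \frac{i \sqrt{32011}}{4866071060} \approx -1.4335 \cdot 10^{-5} - 3.6768 \cdot 10^{-8} i$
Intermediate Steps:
$\frac{1}{-69757 + \sqrt{-41195 + 9184}} = \frac{1}{-69757 + \sqrt{-32011}} = \frac{1}{-69757 + i \sqrt{32011}}$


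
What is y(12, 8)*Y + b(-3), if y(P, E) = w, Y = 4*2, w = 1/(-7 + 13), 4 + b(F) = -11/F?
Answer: 1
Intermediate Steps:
b(F) = -4 - 11/F
w = ⅙ (w = 1/6 = ⅙ ≈ 0.16667)
Y = 8
y(P, E) = ⅙
y(12, 8)*Y + b(-3) = (⅙)*8 + (-4 - 11/(-3)) = 4/3 + (-4 - 11*(-⅓)) = 4/3 + (-4 + 11/3) = 4/3 - ⅓ = 1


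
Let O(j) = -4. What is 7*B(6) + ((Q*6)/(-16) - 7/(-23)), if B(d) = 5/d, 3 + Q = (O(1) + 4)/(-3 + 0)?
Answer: 4009/552 ≈ 7.2627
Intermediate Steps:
Q = -3 (Q = -3 + (-4 + 4)/(-3 + 0) = -3 + 0/(-3) = -3 + 0*(-⅓) = -3 + 0 = -3)
7*B(6) + ((Q*6)/(-16) - 7/(-23)) = 7*(5/6) + (-3*6/(-16) - 7/(-23)) = 7*(5*(⅙)) + (-18*(-1/16) - 7*(-1/23)) = 7*(⅚) + (9/8 + 7/23) = 35/6 + 263/184 = 4009/552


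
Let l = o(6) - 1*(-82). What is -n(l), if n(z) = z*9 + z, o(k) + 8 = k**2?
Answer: -1100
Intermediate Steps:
o(k) = -8 + k**2
l = 110 (l = (-8 + 6**2) - 1*(-82) = (-8 + 36) + 82 = 28 + 82 = 110)
n(z) = 10*z (n(z) = 9*z + z = 10*z)
-n(l) = -10*110 = -1*1100 = -1100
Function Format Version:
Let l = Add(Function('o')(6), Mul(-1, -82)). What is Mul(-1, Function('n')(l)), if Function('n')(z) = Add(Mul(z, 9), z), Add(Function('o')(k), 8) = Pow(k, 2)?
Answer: -1100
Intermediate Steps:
Function('o')(k) = Add(-8, Pow(k, 2))
l = 110 (l = Add(Add(-8, Pow(6, 2)), Mul(-1, -82)) = Add(Add(-8, 36), 82) = Add(28, 82) = 110)
Function('n')(z) = Mul(10, z) (Function('n')(z) = Add(Mul(9, z), z) = Mul(10, z))
Mul(-1, Function('n')(l)) = Mul(-1, Mul(10, 110)) = Mul(-1, 1100) = -1100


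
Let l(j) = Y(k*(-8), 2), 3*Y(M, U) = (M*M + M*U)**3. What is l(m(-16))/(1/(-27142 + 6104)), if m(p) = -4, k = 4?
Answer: -6204358656000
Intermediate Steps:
Y(M, U) = (M**2 + M*U)**3/3 (Y(M, U) = (M*M + M*U)**3/3 = (M**2 + M*U)**3/3)
l(j) = 294912000 (l(j) = (4*(-8))**3*(4*(-8) + 2)**3/3 = (1/3)*(-32)**3*(-32 + 2)**3 = (1/3)*(-32768)*(-30)**3 = (1/3)*(-32768)*(-27000) = 294912000)
l(m(-16))/(1/(-27142 + 6104)) = 294912000/(1/(-27142 + 6104)) = 294912000/(1/(-21038)) = 294912000/(-1/21038) = 294912000*(-21038) = -6204358656000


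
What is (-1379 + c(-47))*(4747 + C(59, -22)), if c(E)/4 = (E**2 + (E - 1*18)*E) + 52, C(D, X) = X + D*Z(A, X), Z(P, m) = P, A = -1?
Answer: 92783410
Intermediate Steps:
C(D, X) = X - D (C(D, X) = X + D*(-1) = X - D)
c(E) = 208 + 4*E**2 + 4*E*(-18 + E) (c(E) = 4*((E**2 + (E - 1*18)*E) + 52) = 4*((E**2 + (E - 18)*E) + 52) = 4*((E**2 + (-18 + E)*E) + 52) = 4*((E**2 + E*(-18 + E)) + 52) = 4*(52 + E**2 + E*(-18 + E)) = 208 + 4*E**2 + 4*E*(-18 + E))
(-1379 + c(-47))*(4747 + C(59, -22)) = (-1379 + (208 - 72*(-47) + 8*(-47)**2))*(4747 + (-22 - 1*59)) = (-1379 + (208 + 3384 + 8*2209))*(4747 + (-22 - 59)) = (-1379 + (208 + 3384 + 17672))*(4747 - 81) = (-1379 + 21264)*4666 = 19885*4666 = 92783410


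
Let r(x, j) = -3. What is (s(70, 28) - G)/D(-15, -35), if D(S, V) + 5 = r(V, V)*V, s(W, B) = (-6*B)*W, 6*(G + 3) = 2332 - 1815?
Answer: -71059/600 ≈ -118.43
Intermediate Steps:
G = 499/6 (G = -3 + (2332 - 1815)/6 = -3 + (1/6)*517 = -3 + 517/6 = 499/6 ≈ 83.167)
s(W, B) = -6*B*W
D(S, V) = -5 - 3*V
(s(70, 28) - G)/D(-15, -35) = (-6*28*70 - 1*499/6)/(-5 - 3*(-35)) = (-11760 - 499/6)/(-5 + 105) = -71059/6/100 = -71059/6*1/100 = -71059/600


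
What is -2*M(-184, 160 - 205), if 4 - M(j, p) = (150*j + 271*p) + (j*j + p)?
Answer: -11976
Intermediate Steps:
M(j, p) = 4 - j**2 - 272*p - 150*j (M(j, p) = 4 - ((150*j + 271*p) + (j*j + p)) = 4 - ((150*j + 271*p) + (j**2 + p)) = 4 - ((150*j + 271*p) + (p + j**2)) = 4 - (j**2 + 150*j + 272*p) = 4 + (-j**2 - 272*p - 150*j) = 4 - j**2 - 272*p - 150*j)
-2*M(-184, 160 - 205) = -2*(4 - 1*(-184)**2 - 272*(160 - 205) - 150*(-184)) = -2*(4 - 1*33856 - 272*(-45) + 27600) = -2*(4 - 33856 + 12240 + 27600) = -2*5988 = -11976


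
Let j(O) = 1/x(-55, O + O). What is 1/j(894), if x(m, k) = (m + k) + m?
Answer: 1678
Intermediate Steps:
x(m, k) = k + 2*m (x(m, k) = (k + m) + m = k + 2*m)
j(O) = 1/(-110 + 2*O) (j(O) = 1/((O + O) + 2*(-55)) = 1/(2*O - 110) = 1/(-110 + 2*O))
1/j(894) = 1/(1/(2*(-55 + 894))) = 1/((½)/839) = 1/((½)*(1/839)) = 1/(1/1678) = 1678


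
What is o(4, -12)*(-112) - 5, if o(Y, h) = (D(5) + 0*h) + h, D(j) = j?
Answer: 779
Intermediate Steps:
o(Y, h) = 5 + h (o(Y, h) = (5 + 0*h) + h = (5 + 0) + h = 5 + h)
o(4, -12)*(-112) - 5 = (5 - 12)*(-112) - 5 = -7*(-112) - 5 = 784 - 5 = 779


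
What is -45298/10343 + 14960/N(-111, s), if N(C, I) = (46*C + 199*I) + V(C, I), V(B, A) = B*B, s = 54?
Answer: -658866098/185770623 ≈ -3.5467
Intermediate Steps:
V(B, A) = B**2
N(C, I) = C**2 + 46*C + 199*I (N(C, I) = (46*C + 199*I) + C**2 = C**2 + 46*C + 199*I)
-45298/10343 + 14960/N(-111, s) = -45298/10343 + 14960/((-111)**2 + 46*(-111) + 199*54) = -45298*1/10343 + 14960/(12321 - 5106 + 10746) = -45298/10343 + 14960/17961 = -658866098/185770623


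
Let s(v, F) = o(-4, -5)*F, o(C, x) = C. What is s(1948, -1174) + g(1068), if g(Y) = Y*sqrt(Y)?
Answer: 4696 + 2136*sqrt(267) ≈ 39599.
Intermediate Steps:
s(v, F) = -4*F
g(Y) = Y**(3/2)
s(1948, -1174) + g(1068) = -4*(-1174) + 1068**(3/2) = 4696 + 2136*sqrt(267)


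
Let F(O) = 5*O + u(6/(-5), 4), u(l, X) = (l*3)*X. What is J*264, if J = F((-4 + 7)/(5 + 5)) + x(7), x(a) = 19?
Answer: 8052/5 ≈ 1610.4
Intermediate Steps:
u(l, X) = 3*X*l (u(l, X) = (3*l)*X = 3*X*l)
F(O) = -72/5 + 5*O (F(O) = 5*O + 3*4*(6/(-5)) = 5*O + 3*4*(6*(-⅕)) = 5*O + 3*4*(-6/5) = 5*O - 72/5 = -72/5 + 5*O)
J = 61/10 (J = (-72/5 + 5*((-4 + 7)/(5 + 5))) + 19 = (-72/5 + 5*(3/10)) + 19 = (-72/5 + 3/2) + 19 = -129/10 + 19 = 61/10 ≈ 6.1000)
J*264 = (61/10)*264 = 8052/5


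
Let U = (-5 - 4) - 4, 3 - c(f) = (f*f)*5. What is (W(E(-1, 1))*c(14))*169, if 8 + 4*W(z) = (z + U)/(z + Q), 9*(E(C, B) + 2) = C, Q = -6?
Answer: 18492656/73 ≈ 2.5332e+5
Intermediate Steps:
E(C, B) = -2 + C/9
c(f) = 3 - 5*f**2 (c(f) = 3 - f*f*5 = 3 - f**2*5 = 3 - 5*f**2)
U = -13 (U = -9 - 4 = -13)
W(z) = -2 + (-13 + z)/(4*(-6 + z)) (W(z) = -2 + ((z - 13)/(z - 6))/4 = -2 + ((-13 + z)/(-6 + z))/4 = -2 + (-13 + z)/(4*(-6 + z)))
(W(E(-1, 1))*c(14))*169 = ((7*(5 - (-2 + (1/9)*(-1)))/(4*(-6 + (-2 + (1/9)*(-1)))))*(3 - 5*14**2))*169 = ((7*(5 - (-2 - 1/9))/(4*(-6 + (-2 - 1/9))))*(3 - 5*196))*169 = ((7*(5 - 1*(-19/9))/(4*(-6 - 19/9)))*(3 - 980))*169 = ((7*(5 + 19/9)/(4*(-73/9)))*(-977))*169 = (((7/4)*(-9/73)*(64/9))*(-977))*169 = -112/73*(-977)*169 = (109424/73)*169 = 18492656/73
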